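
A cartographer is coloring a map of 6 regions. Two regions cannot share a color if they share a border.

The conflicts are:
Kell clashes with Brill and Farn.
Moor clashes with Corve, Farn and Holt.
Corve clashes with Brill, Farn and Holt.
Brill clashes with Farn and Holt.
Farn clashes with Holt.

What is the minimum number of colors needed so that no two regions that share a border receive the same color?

4

Moor, Corve, Farn, Holt all conflict with each other, so at least 4 colors are needed.
A valid assignment using 4 colors: Kell=2, Moor=4, Corve=2, Brill=4, Farn=1, Holt=3. No two conflicting regions share a color.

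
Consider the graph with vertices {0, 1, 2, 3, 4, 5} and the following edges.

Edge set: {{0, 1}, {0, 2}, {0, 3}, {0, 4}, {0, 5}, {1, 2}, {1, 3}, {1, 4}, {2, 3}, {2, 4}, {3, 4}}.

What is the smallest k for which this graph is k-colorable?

0, 1, 2, 3, 4 form a clique, so at least 5 colors are needed.
One proper 5-coloring: 0=red, 1=purple, 2=green, 3=yellow, 4=blue, 5=blue. No two adjacent vertices share a color.

5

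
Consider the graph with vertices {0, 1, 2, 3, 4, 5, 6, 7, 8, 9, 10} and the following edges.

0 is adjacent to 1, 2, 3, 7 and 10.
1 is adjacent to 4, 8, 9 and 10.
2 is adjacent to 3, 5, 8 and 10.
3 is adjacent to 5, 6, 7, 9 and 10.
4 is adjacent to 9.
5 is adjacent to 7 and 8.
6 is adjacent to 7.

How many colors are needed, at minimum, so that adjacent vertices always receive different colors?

0, 2, 3, 10 are mutually adjacent (a clique of size 4), so at least 4 colors are needed.
4 colors suffice: 0=c, 1=a, 2=b, 3=a, 4=c, 5=c, 6=c, 7=b, 8=d, 9=b, 10=d. Every edge joins two different colors.

4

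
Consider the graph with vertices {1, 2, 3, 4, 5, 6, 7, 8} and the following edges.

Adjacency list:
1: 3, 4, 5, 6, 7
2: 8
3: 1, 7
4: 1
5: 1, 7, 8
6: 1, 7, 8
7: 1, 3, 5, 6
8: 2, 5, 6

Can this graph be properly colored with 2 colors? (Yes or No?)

No

1, 3, 7 form a triangle, so at least 3 colors are needed.
So 2 colors are not enough.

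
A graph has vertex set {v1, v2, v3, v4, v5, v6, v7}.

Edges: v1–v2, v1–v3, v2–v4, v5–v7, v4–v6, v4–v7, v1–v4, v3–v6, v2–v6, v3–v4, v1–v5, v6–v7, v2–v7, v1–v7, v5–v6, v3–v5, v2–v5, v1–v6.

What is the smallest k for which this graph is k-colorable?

5

v1, v2, v5, v6, v7 are pairwise adjacent (a clique of size 5), so at least 5 colors are needed.
5 colors suffice: color 1 → {v6}; color 2 → {v1}; color 3 → {v4, v5}; color 4 → {v3, v7}; color 5 → {v2}. Every edge joins two different colors.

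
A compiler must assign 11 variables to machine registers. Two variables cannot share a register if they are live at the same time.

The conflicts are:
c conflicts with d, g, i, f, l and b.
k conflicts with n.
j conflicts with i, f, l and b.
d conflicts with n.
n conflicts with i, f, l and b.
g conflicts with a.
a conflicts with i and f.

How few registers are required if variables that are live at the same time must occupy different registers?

2

j and l conflict, so at least 2 registers are needed.
2 registers suffice: c=1, k=2, j=1, d=2, n=1, g=2, a=1, i=2, f=2, l=2, b=2. Every pair that conflicts lands in different registers.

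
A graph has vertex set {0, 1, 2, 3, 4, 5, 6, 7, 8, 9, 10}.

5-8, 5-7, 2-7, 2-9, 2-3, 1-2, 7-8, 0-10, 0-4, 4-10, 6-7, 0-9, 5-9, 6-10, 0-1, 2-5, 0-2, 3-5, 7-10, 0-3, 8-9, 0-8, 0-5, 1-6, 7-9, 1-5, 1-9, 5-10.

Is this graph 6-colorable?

Yes

The chromatic number is 5. 0, 1, 2, 5, 9 form a clique, so at least 5 colors are needed.
One proper 5-coloring: 0=b, 1=e, 2=c, 3=d, 4=a, 5=a, 6=a, 7=b, 8=c, 9=d, 10=c.
Since 6 ≥ 5, a proper 6-coloring certainly exists.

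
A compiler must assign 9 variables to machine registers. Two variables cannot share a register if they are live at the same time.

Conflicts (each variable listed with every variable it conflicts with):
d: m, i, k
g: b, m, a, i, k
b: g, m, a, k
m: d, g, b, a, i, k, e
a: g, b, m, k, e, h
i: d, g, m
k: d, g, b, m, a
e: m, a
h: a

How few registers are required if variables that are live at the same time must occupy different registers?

5

g, b, m, a, k are mutually in conflict, so at least 5 registers are needed.
5 registers suffice: d=2, g=4, b=5, m=1, a=2, i=3, k=3, e=3, h=1. Each listed conflict is separated.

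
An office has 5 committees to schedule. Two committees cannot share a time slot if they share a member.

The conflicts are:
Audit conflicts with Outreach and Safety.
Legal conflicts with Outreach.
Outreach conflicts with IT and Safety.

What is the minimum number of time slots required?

Audit, Outreach, Safety pairwise conflict, so at least 3 time slots are needed.
3 time slots suffice: time slot 1 → {Outreach}; time slot 2 → {Legal, IT, Safety}; time slot 3 → {Audit}. Each listed conflict is separated.

3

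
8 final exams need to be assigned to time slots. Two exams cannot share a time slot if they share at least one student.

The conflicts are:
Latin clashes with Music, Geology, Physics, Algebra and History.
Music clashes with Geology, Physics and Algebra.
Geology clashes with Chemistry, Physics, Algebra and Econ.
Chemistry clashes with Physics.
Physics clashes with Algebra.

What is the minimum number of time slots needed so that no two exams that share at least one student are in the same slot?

Latin, Music, Geology, Physics, Algebra all conflict with each other, so at least 5 time slots are needed.
5 time slots suffice: time slot 1 → {Geology, History}; time slot 2 → {Physics, Econ}; time slot 3 → {Latin, Chemistry}; time slot 4 → {Music}; time slot 5 → {Algebra}. Each listed conflict is separated.

5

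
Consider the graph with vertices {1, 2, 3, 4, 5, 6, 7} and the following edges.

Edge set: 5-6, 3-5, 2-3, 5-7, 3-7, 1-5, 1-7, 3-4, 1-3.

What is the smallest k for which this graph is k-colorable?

1, 3, 5, 7 form a clique, so at least 4 colors are needed.
4 colors suffice: color a → {3, 6}; color b → {2, 4, 5}; color c → {1}; color d → {7}. Every edge joins two different colors.

4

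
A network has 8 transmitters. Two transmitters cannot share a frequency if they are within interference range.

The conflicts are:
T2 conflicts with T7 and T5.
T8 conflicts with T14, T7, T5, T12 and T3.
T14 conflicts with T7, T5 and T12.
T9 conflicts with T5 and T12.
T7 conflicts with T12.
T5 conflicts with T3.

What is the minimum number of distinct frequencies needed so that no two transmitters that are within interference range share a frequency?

T8, T14, T7, T12 are mutually in conflict, so at least 4 frequencies are needed.
4 frequencies suffice: frequency 1 → {T7, T5}; frequency 2 → {T2, T8, T9}; frequency 3 → {T14, T3}; frequency 4 → {T12}. Each listed conflict is separated.

4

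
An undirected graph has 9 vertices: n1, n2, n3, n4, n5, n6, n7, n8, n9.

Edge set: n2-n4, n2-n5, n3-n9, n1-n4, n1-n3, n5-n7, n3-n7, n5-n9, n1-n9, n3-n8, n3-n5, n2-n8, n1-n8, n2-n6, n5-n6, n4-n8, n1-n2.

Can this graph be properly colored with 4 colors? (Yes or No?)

The chromatic number is 4. n1, n2, n4, n8 are mutually adjacent (a clique of size 4), so at least 4 colors are needed.
4 colors suffice: color R → {n1, n5}; color B → {n2, n3}; color G → {n6, n7, n8, n9}; color Y → {n4}.
That is already a proper 4-coloring.

Yes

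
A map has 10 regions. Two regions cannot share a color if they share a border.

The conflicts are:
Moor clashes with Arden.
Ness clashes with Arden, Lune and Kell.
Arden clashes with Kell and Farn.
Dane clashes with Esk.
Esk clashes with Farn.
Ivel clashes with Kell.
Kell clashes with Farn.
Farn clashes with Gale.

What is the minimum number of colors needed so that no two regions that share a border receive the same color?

3

Arden, Kell, Farn are mutually in conflict, so at least 3 colors are needed.
3 colors suffice: Moor=2, Ness=3, Arden=1, Dane=2, Esk=1, Lune=1, Ivel=1, Kell=2, Farn=3, Gale=1. Every pair that conflicts lands in different colors.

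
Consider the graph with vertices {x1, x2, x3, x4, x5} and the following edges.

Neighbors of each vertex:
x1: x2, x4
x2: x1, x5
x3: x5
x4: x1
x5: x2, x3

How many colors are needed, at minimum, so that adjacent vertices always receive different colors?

x2 and x5 are adjacent, so at least 2 colors are needed.
2 colors suffice: x1=B, x2=R, x3=R, x4=R, x5=B. No two adjacent vertices share a color.

2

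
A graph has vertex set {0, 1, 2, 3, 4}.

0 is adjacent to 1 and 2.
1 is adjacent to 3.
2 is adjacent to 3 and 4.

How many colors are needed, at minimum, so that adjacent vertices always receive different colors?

2 and 4 are adjacent, so at least 2 colors are needed.
2 colors suffice: 0=blue, 1=red, 2=red, 3=blue, 4=blue. Each edge has distinct colors on its endpoints.

2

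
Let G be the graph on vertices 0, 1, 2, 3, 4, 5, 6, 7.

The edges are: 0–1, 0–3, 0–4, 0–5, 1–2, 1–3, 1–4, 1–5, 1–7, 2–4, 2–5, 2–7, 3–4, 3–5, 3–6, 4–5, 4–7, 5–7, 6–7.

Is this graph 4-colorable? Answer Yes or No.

1, 2, 4, 5, 7 are pairwise adjacent (a clique of size 5), so at least 5 colors are needed.
So 4 colors are not enough.

No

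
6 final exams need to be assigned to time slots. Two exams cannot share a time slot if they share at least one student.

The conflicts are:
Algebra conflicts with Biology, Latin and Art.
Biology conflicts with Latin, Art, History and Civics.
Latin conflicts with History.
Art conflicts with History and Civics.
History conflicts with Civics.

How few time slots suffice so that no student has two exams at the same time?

4

Biology, Art, History, Civics pairwise conflict, so at least 4 time slots are needed.
4 time slots suffice: time slot 1 → {Biology}; time slot 2 → {Algebra, History}; time slot 3 → {Latin, Art}; time slot 4 → {Civics}. No two conflicting exams share a time slot.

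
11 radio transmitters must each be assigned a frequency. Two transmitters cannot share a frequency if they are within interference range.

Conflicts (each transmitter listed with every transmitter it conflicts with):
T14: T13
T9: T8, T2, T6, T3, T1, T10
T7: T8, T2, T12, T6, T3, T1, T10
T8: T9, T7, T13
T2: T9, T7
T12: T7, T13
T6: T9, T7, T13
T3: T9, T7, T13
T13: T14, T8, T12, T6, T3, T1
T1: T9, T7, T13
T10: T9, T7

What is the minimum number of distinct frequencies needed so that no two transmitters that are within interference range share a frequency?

2

T7 and T1 conflict, so at least 2 frequencies are needed.
2 frequencies suffice: frequency 1 → {T9, T7, T13}; frequency 2 → {T14, T8, T2, T12, T6, T3, T1, T10}. No two conflicting transmitters share a frequency.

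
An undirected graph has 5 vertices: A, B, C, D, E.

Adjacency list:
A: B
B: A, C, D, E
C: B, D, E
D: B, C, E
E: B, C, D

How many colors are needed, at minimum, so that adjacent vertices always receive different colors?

4

B, C, D, E are mutually adjacent (a clique of size 4), so at least 4 colors are needed.
One proper 4-coloring: A=blue, B=red, C=yellow, D=green, E=blue. No two adjacent vertices share a color.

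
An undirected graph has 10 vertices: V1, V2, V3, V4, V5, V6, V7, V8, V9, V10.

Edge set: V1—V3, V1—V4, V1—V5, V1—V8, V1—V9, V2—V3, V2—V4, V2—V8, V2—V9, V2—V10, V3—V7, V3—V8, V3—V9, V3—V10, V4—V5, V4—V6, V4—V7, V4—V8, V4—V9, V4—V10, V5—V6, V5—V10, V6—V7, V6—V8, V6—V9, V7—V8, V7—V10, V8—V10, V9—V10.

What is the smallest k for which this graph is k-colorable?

4

V2, V3, V9, V10 are mutually adjacent (a clique of size 4), so at least 4 colors are needed.
A valid assignment using 4 colors: V1=2, V2=4, V3=1, V4=1, V5=3, V6=2, V7=4, V8=3, V9=3, V10=2. No two adjacent vertices share a color.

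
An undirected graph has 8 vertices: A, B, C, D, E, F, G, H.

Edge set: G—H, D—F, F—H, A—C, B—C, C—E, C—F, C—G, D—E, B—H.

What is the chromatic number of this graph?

2

D and E are adjacent, so at least 2 colors are needed.
One proper 2-coloring: A=2, B=2, C=1, D=1, E=2, F=2, G=2, H=1. Each edge has distinct colors on its endpoints.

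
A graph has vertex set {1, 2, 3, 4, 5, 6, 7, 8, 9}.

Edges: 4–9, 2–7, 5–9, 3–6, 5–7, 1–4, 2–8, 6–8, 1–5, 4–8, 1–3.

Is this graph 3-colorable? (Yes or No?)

The chromatic number is 3. The cycle 3-1-4-8-6-3 has odd length 5, so it cannot be 2-colored; at least 3 colors are needed.
3 colors suffice: color a → {2, 3, 4, 5}; color b → {1, 7, 8, 9}; color c → {6}.
That is already a proper 3-coloring.

Yes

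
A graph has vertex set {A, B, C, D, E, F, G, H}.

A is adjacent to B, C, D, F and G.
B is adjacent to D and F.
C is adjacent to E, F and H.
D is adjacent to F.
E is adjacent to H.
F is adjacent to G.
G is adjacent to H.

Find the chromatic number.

4

A, B, D, F form a clique, so at least 4 colors are needed.
One proper 4-coloring: A=blue, B=yellow, C=green, D=green, E=blue, F=red, G=green, H=red. No two adjacent vertices share a color.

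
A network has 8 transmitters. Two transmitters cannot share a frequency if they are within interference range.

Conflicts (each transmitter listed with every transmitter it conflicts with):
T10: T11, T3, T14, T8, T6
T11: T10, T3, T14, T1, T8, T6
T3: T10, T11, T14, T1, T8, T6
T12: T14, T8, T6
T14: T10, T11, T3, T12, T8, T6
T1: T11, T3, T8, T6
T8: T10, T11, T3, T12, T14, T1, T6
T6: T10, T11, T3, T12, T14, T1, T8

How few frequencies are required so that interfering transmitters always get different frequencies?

6

T10, T11, T3, T14, T8, T6 pairwise conflict, so at least 6 frequencies are needed.
6 frequencies suffice: frequency 1 → {T6}; frequency 2 → {T8}; frequency 3 → {T11, T12}; frequency 4 → {T14, T1}; frequency 5 → {T3}; frequency 6 → {T10}. Every pair that conflicts lands in different frequencies.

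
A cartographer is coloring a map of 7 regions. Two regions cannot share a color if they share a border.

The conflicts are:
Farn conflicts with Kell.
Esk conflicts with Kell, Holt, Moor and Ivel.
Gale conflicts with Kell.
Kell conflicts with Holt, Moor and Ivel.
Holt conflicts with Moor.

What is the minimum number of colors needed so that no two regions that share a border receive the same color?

Esk, Kell, Holt, Moor all conflict with each other, so at least 4 colors are needed.
4 colors suffice: color 1 → {Kell}; color 2 → {Farn, Esk, Gale}; color 3 → {Moor, Ivel}; color 4 → {Holt}. No two conflicting regions share a color.

4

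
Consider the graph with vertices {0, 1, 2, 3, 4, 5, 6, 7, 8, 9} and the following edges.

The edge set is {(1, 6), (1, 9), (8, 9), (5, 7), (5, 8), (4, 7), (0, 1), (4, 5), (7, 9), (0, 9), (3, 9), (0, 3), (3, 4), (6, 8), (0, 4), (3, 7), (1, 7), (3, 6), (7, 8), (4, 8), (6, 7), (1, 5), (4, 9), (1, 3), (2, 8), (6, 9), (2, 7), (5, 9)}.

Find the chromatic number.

1, 3, 6, 7, 9 form a clique, so at least 5 colors are needed.
5 colors suffice: color red → {0, 7}; color blue → {2, 9}; color green → {3, 8}; color yellow → {1, 4}; color purple → {5, 6}. Every edge joins two different colors.

5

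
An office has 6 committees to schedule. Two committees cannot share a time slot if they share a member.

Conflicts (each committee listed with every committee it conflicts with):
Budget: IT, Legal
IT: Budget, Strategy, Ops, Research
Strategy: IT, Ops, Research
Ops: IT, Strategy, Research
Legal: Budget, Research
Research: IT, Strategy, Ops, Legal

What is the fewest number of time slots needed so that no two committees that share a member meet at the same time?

IT, Strategy, Ops, Research pairwise conflict, so at least 4 time slots are needed.
A valid assignment using 4 time slots: Budget=1, IT=2, Strategy=3, Ops=4, Legal=2, Research=1. Every pair that conflicts lands in different time slots.

4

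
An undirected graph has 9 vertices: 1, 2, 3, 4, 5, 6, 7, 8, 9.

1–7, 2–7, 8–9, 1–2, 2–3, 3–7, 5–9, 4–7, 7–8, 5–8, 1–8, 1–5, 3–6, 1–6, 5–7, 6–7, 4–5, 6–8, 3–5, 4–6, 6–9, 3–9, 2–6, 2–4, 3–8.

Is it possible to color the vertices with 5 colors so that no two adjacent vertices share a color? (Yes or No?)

Yes

The chromatic number is 4. 3, 6, 7, 8 are mutually adjacent (a clique of size 4), so at least 4 colors are needed.
4 colors suffice: 1=c, 2=d, 3=c, 4=c, 5=b, 6=b, 7=a, 8=d, 9=a.
Since 5 ≥ 4, a proper 5-coloring certainly exists.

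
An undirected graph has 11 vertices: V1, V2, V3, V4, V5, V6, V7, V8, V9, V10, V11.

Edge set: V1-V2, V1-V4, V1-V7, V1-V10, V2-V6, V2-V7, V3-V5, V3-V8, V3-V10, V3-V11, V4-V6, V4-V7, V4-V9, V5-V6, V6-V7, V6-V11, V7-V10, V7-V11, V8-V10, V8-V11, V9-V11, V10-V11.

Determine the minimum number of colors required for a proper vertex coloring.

4

V3, V8, V10, V11 are pairwise adjacent (a clique of size 4), so at least 4 colors are needed.
4 colors suffice: color 1 → {V3, V7, V9}; color 2 → {V1, V5, V11}; color 3 → {V6, V10}; color 4 → {V2, V4, V8}. No two adjacent vertices share a color.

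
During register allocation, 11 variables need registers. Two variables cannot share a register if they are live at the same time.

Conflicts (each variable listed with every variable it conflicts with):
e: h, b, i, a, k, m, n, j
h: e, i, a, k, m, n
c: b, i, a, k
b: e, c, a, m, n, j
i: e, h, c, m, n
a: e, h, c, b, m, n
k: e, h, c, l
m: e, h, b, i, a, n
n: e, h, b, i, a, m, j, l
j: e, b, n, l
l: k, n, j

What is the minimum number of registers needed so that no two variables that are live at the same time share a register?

5

e, b, a, m, n all conflict with each other, so at least 5 registers are needed.
5 registers suffice: register 1 → {k, n}; register 2 → {e, c, l}; register 3 → {m, j}; register 4 → {h, b}; register 5 → {i, a}. Each listed conflict is separated.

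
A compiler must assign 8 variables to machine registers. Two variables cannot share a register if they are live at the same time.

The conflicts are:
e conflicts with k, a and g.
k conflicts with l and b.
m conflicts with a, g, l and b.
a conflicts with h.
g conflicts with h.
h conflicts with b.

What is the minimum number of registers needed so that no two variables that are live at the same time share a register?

3

The cycle g-e-k-b-h-g has odd length 5, so it cannot be 2-colored; at least 3 registers are needed.
3 registers suffice: register 1 → {k, m, h}; register 2 → {a, g, l, b}; register 3 → {e}. No two conflicting variables share a register.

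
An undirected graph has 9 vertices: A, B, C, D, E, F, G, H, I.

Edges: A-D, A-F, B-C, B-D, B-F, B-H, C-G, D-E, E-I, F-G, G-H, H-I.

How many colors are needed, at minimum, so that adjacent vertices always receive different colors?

The cycle I-H-B-D-E-I has odd length 5, so it cannot be 2-colored; at least 3 colors are needed.
A valid assignment using 3 colors: A=1, B=1, C=2, D=2, E=3, F=2, G=1, H=2, I=1. Each edge has distinct colors on its endpoints.

3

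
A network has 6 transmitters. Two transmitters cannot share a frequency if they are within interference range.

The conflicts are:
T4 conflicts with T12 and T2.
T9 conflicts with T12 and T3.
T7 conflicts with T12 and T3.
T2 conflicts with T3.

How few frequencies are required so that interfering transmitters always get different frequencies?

The cycle T4-T12-T9-T3-T2-T4 has odd length 5, so it cannot be 2-colored; at least 3 frequencies are needed.
3 frequencies suffice: frequency 1 → {T12, T3}; frequency 2 → {T4, T9, T7}; frequency 3 → {T2}. Every pair that conflicts lands in different frequencies.

3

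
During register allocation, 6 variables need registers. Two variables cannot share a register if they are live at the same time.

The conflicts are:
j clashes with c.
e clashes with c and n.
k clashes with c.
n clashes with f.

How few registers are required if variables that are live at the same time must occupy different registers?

2

k and c conflict, so at least 2 registers are needed.
A valid assignment using 2 registers: j=2, e=2, k=2, c=1, n=1, f=2. Each listed conflict is separated.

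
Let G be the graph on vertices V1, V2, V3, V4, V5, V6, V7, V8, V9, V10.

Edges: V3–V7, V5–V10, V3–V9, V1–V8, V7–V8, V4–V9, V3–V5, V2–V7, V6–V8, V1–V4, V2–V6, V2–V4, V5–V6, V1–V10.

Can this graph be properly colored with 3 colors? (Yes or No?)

Yes

The chromatic number is 3. The cycle V8-V1-V10-V5-V6-V8 has odd length 5, so it cannot be 2-colored; at least 3 colors are needed.
3 colors suffice: V1=3, V2=2, V3=2, V4=1, V5=1, V6=3, V7=1, V8=2, V9=3, V10=2.
That is already a proper 3-coloring.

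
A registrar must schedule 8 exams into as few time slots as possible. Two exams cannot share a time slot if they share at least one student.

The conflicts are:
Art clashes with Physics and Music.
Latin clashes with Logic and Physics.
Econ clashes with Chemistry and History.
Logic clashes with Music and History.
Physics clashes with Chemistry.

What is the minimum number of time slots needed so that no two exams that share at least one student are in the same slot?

The cycle Art-Music-Logic-Latin-Physics-Art has odd length 5, so it cannot be 2-colored; at least 3 time slots are needed.
3 time slots suffice: time slot 1 → {Econ, Logic, Physics}; time slot 2 → {Art, Latin, Chemistry, History}; time slot 3 → {Music}. Each listed conflict is separated.

3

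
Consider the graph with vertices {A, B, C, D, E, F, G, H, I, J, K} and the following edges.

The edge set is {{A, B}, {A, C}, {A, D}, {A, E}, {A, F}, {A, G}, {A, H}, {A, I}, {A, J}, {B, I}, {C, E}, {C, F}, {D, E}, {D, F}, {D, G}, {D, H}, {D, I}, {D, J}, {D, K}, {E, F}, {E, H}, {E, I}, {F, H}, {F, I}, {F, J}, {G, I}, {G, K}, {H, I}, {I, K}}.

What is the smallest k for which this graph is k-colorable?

6

A, D, E, F, H, I are mutually adjacent (a clique of size 6), so at least 6 colors are needed.
6 colors suffice: A=1, B=2, C=2, D=2, E=5, F=4, G=4, H=6, I=3, J=3, K=1. Each edge has distinct colors on its endpoints.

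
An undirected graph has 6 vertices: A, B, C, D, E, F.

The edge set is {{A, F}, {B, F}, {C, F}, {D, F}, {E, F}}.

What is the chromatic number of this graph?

2

A and F are adjacent, so at least 2 colors are needed.
2 colors suffice: A=blue, B=blue, C=blue, D=blue, E=blue, F=red. Each edge has distinct colors on its endpoints.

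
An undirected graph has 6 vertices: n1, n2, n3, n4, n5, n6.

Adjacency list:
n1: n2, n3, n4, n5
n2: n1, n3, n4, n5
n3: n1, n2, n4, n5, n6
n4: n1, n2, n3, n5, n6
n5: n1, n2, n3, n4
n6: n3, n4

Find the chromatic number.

5

n1, n2, n3, n4, n5 are pairwise adjacent (a clique of size 5), so at least 5 colors are needed.
5 colors suffice: color red → {n3}; color blue → {n4}; color green → {n1, n6}; color yellow → {n5}; color purple → {n2}. No two adjacent vertices share a color.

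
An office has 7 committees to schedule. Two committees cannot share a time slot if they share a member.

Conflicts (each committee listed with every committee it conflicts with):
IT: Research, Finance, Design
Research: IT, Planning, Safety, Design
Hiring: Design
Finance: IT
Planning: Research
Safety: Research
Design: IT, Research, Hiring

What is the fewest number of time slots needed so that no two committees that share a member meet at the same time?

IT, Research, Design all conflict with each other, so at least 3 time slots are needed.
3 time slots suffice: time slot 1 → {Research, Hiring, Finance}; time slot 2 → {Planning, Safety, Design}; time slot 3 → {IT}. No two conflicting committees share a time slot.

3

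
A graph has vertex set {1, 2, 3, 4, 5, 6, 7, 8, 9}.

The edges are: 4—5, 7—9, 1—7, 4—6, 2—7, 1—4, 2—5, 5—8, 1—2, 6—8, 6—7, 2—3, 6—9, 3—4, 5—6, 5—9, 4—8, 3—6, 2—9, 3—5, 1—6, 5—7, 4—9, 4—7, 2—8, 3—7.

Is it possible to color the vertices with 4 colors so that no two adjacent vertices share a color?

3, 4, 5, 6, 7 form a clique, so at least 5 colors are needed.
So 4 colors are not enough.

No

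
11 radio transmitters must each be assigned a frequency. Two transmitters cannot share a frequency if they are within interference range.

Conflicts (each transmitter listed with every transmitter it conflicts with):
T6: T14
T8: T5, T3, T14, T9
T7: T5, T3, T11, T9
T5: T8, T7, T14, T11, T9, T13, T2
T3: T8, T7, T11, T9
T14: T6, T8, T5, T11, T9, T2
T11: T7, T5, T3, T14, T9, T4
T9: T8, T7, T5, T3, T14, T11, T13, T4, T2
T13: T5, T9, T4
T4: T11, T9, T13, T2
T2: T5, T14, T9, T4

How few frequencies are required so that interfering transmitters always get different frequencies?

T8, T5, T14, T9 all conflict with each other, so at least 4 frequencies are needed.
4 frequencies suffice: frequency 1 → {T6, T9}; frequency 2 → {T5, T3, T4}; frequency 3 → {T7, T14, T13}; frequency 4 → {T8, T11, T2}. Each listed conflict is separated.

4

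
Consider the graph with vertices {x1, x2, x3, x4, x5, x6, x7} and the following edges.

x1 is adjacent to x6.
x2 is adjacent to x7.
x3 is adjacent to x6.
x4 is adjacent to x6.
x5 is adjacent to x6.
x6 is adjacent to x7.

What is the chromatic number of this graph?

x3 and x6 are adjacent, so at least 2 colors are needed.
2 colors suffice: color 1 → {x2, x6}; color 2 → {x1, x3, x4, x5, x7}. No two adjacent vertices share a color.

2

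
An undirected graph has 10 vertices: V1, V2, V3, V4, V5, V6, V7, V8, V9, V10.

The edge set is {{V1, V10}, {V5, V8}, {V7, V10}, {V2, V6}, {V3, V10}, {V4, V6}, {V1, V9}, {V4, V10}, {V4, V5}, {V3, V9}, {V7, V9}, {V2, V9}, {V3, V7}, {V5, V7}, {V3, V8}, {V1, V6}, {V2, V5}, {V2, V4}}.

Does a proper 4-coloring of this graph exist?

The chromatic number is 3. V3, V7, V9 are mutually adjacent, so at least 3 colors are needed.
3 colors suffice: color 1 → {V1, V4, V7, V8}; color 2 → {V5, V6, V9, V10}; color 3 → {V2, V3}.
Since 4 ≥ 3, a proper 4-coloring certainly exists.

Yes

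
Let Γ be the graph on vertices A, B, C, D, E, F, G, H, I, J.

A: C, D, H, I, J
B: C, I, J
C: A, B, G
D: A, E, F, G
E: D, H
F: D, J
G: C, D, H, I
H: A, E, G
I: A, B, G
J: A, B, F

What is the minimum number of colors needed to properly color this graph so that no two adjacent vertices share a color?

2

A and J are adjacent, so at least 2 colors are needed.
2 colors suffice: color red → {A, B, E, F, G}; color blue → {C, D, H, I, J}. No two adjacent vertices share a color.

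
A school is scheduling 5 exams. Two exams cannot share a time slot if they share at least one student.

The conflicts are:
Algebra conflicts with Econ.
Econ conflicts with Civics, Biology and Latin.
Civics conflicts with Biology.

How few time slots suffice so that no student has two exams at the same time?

Econ, Civics, Biology are mutually in conflict, so at least 3 time slots are needed.
3 time slots suffice: time slot 1 → {Econ}; time slot 2 → {Algebra, Civics, Latin}; time slot 3 → {Biology}. Each listed conflict is separated.

3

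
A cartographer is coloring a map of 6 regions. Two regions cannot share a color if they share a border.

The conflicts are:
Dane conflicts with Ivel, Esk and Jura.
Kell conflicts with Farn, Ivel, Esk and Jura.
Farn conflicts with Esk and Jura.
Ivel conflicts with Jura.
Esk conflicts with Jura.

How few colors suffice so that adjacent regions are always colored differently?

Kell, Farn, Esk, Jura pairwise conflict, so at least 4 colors are needed.
4 colors suffice: color 1 → {Jura}; color 2 → {Ivel, Esk}; color 3 → {Dane, Kell}; color 4 → {Farn}. Each listed conflict is separated.

4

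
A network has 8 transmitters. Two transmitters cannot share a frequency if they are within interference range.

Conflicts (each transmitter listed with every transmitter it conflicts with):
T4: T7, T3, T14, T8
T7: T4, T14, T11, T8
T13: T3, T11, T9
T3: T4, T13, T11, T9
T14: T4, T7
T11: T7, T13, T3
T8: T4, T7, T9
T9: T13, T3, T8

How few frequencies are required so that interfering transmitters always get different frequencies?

3

T13, T3, T11 all conflict with each other, so at least 3 frequencies are needed.
3 frequencies suffice: frequency 1 → {T7, T3}; frequency 2 → {T4, T11, T9}; frequency 3 → {T13, T14, T8}. No two conflicting transmitters share a frequency.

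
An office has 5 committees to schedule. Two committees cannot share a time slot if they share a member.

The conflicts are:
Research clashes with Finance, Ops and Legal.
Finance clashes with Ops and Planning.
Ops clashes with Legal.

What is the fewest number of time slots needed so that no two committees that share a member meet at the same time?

3

Research, Ops, Legal are mutually in conflict, so at least 3 time slots are needed.
3 time slots suffice: time slot 1 → {Finance, Legal}; time slot 2 → {Research, Planning}; time slot 3 → {Ops}. Each listed conflict is separated.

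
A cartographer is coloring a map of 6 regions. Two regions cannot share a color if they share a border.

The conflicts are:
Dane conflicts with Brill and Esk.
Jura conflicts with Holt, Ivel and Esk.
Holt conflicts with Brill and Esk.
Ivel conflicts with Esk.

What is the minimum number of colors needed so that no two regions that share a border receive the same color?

Jura, Ivel, Esk pairwise conflict, so at least 3 colors are needed.
3 colors suffice: color 1 → {Brill, Esk}; color 2 → {Dane, Jura}; color 3 → {Holt, Ivel}. Each listed conflict is separated.

3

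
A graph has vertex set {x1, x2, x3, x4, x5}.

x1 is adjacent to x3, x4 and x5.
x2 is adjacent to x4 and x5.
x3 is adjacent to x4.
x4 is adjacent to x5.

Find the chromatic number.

3

x1, x3, x4 form a triangle, so at least 3 colors are needed.
3 colors suffice: x1=B, x2=B, x3=G, x4=R, x5=G. Every edge joins two different colors.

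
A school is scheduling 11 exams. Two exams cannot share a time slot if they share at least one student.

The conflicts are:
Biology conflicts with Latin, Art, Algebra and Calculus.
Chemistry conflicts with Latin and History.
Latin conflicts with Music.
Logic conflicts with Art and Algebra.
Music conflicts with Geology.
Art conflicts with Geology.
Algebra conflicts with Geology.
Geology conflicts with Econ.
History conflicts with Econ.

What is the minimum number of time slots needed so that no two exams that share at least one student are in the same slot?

3

The cycle Latin-Biology-Art-Geology-Music-Latin has odd length 5, so it cannot be 2-colored; at least 3 time slots are needed.
3 time slots suffice: time slot 1 → {Biology, Chemistry, Logic, Geology}; time slot 2 → {Latin, Art, Algebra, Econ, Calculus}; time slot 3 → {Music, History}. No two conflicting exams share a time slot.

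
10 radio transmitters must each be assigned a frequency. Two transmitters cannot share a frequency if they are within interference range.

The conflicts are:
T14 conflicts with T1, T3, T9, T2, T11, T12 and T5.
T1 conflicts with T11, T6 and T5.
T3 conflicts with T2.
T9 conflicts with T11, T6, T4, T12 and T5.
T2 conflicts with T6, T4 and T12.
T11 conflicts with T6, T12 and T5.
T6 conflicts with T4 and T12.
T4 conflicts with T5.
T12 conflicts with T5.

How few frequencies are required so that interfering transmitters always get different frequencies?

T14, T9, T11, T12, T5 are mutually in conflict, so at least 5 frequencies are needed.
A valid assignment using 5 frequencies: T14=1, T1=2, T3=2, T9=4, T2=3, T11=5, T6=1, T4=2, T12=2, T5=3. No two conflicting transmitters share a frequency.

5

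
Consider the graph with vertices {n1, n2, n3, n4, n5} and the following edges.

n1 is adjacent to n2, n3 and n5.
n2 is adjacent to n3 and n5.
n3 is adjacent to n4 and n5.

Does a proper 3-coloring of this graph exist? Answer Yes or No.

n1, n2, n3, n5 form a clique, so at least 4 colors are needed.
So 3 colors are not enough.

No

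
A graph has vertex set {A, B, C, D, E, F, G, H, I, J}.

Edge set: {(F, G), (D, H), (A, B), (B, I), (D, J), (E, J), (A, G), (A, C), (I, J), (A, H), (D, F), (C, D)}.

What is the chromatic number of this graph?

3

The cycle D-F-G-A-C-D has odd length 5, so it cannot be 2-colored; at least 3 colors are needed.
3 colors suffice: color 1 → {A, D, E, I}; color 2 → {B, C, G, H, J}; color 3 → {F}. Every edge joins two different colors.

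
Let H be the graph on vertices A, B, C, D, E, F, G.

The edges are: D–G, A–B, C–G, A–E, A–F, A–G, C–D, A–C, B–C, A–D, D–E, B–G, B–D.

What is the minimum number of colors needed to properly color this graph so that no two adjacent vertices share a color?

A, B, C, D, G are mutually adjacent (a clique of size 5), so at least 5 colors are needed.
5 colors suffice: color 1 → {A}; color 2 → {D, F}; color 3 → {E, G}; color 4 → {B}; color 5 → {C}. Every edge joins two different colors.

5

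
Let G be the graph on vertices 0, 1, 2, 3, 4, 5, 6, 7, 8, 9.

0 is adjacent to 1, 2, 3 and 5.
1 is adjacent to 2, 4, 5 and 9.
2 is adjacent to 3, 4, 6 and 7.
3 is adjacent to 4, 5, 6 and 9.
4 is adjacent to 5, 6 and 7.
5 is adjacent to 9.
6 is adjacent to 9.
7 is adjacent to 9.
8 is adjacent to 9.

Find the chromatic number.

2, 3, 4, 6 form a clique, so at least 4 colors are needed.
4 colors suffice: color red → {2, 9}; color blue → {0, 4, 8}; color green → {1, 3, 7}; color yellow → {5, 6}. Every edge joins two different colors.

4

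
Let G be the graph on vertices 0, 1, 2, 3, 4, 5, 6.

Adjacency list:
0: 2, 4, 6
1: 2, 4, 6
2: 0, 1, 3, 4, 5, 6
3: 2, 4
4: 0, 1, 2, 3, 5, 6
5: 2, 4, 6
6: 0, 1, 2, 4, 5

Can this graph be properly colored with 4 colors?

Yes

The chromatic number is 4. 2, 4, 5, 6 are pairwise adjacent (a clique of size 4), so at least 4 colors are needed.
4 colors suffice: color red → {4}; color blue → {2}; color green → {3, 6}; color yellow → {0, 1, 5}.
That is already a proper 4-coloring.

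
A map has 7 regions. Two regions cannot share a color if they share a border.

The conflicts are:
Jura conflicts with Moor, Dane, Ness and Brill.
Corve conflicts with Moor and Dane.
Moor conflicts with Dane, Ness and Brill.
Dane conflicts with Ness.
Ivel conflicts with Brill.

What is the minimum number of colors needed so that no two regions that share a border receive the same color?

4

Jura, Moor, Dane, Ness are mutually in conflict, so at least 4 colors are needed.
4 colors suffice: color 1 → {Moor, Ivel}; color 2 → {Dane, Brill}; color 3 → {Jura, Corve}; color 4 → {Ness}. Each listed conflict is separated.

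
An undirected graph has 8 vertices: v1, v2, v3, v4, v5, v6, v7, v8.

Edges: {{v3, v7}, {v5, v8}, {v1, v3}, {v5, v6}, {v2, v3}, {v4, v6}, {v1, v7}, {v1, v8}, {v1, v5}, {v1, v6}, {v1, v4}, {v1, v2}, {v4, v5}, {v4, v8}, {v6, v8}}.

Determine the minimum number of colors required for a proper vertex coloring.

v1, v4, v5, v6, v8 form a clique, so at least 5 colors are needed.
5 colors suffice: color 1 → {v1}; color 2 → {v3, v8}; color 3 → {v2, v6, v7}; color 4 → {v4}; color 5 → {v5}. No two adjacent vertices share a color.

5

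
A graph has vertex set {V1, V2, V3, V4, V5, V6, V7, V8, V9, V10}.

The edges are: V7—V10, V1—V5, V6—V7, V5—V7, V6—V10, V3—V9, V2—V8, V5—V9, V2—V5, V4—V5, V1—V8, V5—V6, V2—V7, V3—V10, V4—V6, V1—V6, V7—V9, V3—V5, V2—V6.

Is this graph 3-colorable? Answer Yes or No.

No

V2, V5, V6, V7 are mutually adjacent (a clique of size 4), so at least 4 colors are needed.
So 3 colors are not enough.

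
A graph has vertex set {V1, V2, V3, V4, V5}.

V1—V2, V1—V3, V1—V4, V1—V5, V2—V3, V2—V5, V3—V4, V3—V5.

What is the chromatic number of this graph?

4

V1, V2, V3, V5 are pairwise adjacent (a clique of size 4), so at least 4 colors are needed.
A valid assignment using 4 colors: V1=red, V2=yellow, V3=blue, V4=green, V5=green. Every edge joins two different colors.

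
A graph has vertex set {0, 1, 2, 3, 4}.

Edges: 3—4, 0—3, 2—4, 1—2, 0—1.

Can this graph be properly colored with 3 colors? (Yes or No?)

Yes

The chromatic number is 3. The cycle 2-1-0-3-4-2 has odd length 5, so it cannot be 2-colored; at least 3 colors are needed.
3 colors suffice: color a → {0, 4}; color b → {1, 3}; color c → {2}.
That is already a proper 3-coloring.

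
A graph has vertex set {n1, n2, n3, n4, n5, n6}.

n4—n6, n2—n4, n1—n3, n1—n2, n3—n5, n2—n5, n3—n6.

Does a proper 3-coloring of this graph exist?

The chromatic number is 3. The cycle n2-n5-n3-n6-n4-n2 has odd length 5, so it cannot be 2-colored; at least 3 colors are needed.
3 colors suffice: color red → {n2, n3}; color blue → {n1, n4, n5}; color green → {n6}.
That is already a proper 3-coloring.

Yes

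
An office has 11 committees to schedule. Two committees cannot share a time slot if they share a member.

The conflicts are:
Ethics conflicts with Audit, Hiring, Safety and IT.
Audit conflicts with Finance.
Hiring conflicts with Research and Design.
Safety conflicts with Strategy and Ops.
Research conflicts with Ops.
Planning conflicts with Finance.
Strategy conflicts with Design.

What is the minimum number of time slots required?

3

The cycle Design-Hiring-Ethics-Safety-Strategy-Design has odd length 5, so it cannot be 2-colored; at least 3 time slots are needed.
Using 3 time slots: Ethics=1, Audit=2, Hiring=2, Safety=2, IT=2, Research=3, Planning=2, Finance=1, Strategy=3, Design=1, Ops=1. Each listed conflict is separated.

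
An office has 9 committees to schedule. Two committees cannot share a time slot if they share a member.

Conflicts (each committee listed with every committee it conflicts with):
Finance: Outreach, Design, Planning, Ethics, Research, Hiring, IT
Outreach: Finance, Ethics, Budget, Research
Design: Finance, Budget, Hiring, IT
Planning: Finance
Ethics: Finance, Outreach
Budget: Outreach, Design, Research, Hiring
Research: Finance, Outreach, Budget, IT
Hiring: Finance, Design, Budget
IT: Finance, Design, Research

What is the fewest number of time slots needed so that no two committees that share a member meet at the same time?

3

Finance, Outreach, Ethics pairwise conflict, so at least 3 time slots are needed.
3 time slots suffice: time slot 1 → {Finance, Budget}; time slot 2 → {Outreach, Planning, Hiring, IT}; time slot 3 → {Design, Ethics, Research}. Each listed conflict is separated.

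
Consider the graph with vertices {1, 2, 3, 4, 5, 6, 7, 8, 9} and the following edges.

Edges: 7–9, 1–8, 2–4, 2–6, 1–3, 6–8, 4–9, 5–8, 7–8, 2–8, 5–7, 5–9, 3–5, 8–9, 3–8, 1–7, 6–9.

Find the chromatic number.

5, 7, 8, 9 are mutually adjacent (a clique of size 4), so at least 4 colors are needed.
4 colors suffice: 1=yellow, 2=blue, 3=blue, 4=red, 5=yellow, 6=green, 7=green, 8=red, 9=blue. Every edge joins two different colors.

4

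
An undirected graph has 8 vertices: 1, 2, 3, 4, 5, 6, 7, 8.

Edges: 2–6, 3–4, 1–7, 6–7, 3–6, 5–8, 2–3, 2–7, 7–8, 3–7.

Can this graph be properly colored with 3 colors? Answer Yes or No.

No

2, 3, 6, 7 form a clique, so at least 4 colors are needed.
So 3 colors are not enough.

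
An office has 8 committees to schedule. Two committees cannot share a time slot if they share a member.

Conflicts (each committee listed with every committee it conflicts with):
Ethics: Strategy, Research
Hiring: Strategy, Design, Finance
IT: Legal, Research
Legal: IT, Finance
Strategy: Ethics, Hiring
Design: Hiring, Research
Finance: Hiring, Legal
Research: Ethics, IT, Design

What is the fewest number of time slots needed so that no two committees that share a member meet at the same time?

3

The cycle Hiring-Design-Research-Ethics-Strategy-Hiring has odd length 5, so it cannot be 2-colored; at least 3 time slots are needed.
3 time slots suffice: Ethics=2, Hiring=1, IT=2, Legal=1, Strategy=3, Design=2, Finance=2, Research=1. No two conflicting committees share a time slot.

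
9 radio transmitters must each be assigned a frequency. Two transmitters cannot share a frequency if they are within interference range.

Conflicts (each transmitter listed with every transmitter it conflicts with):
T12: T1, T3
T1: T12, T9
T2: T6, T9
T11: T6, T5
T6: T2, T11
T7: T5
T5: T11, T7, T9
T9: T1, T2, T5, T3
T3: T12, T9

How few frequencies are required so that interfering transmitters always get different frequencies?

3

The cycle T6-T2-T9-T5-T11-T6 has odd length 5, so it cannot be 2-colored; at least 3 frequencies are needed.
3 frequencies suffice: frequency 1 → {T12, T6, T7, T9}; frequency 2 → {T1, T2, T5, T3}; frequency 3 → {T11}. No two conflicting transmitters share a frequency.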